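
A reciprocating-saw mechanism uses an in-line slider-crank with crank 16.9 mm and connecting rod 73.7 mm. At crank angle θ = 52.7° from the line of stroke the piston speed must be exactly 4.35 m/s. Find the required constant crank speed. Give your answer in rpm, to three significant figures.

2710

For an in-line slider-crank, |v_piston| = rω|sinθ|·[1 + r cosθ/√(L² − r² sin²θ)].
With r = 0.0169 m, L = 0.0737 m, θ = 52.7°: the bracketed kinematic factor |dx/dθ| = 0.015343 m.
ω = v/|dx/dθ| = 4.35/0.015343 = 283.51 rad/s.
N = 60ω/(2π) = 2707.3 rpm.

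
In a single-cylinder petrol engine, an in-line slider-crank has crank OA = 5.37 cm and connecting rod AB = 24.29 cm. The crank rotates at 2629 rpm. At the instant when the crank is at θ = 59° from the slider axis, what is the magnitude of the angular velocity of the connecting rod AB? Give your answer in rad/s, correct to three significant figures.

31.9

ω = 275.3 rad/s (converted from 2629 rpm).
The rod makes angle φ with the slider axis where L sinφ = r sinθ; differentiating, L cosφ·φ̇ = r ω cosθ.
L cosφ = √(L² − r² sin²θ) = 0.2385 m.
|ω_rod| = r ω |cosθ| / √(L² − r² sin²θ) = 0.0537·275.3·0.51504/0.2385 = 31.926 rad/s.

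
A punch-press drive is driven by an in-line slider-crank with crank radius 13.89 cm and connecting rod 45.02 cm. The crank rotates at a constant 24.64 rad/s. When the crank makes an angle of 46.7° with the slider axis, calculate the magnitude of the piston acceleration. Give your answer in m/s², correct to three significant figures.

ω = 24.64 rad/s
x(θ) = r cosθ + √(L² − r² sin²θ); with ω constant, a = ω²·d²x/dθ².
d²x/dθ² = −r cosθ − r²(cos2θ)/√u − r⁴ sin²2θ/(4u^{3/2}),  u = L² − r² sin²θ = 0.192461 m².
Substituting r = 0.1389 m, L = 0.4502 m, θ = 46.7°: d²x/dθ² = -0.09375 m.
a = ω²·d²x/dθ² = (24.64)²·(-0.09375) = -56.919 m/s²;  |a| = 56.919 m/s².

56.9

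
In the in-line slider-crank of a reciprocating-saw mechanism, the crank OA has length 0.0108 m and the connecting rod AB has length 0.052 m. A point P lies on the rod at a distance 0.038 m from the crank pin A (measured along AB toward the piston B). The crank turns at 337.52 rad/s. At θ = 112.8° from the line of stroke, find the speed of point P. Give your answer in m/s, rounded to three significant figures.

3.18

ω = 337.5 rad/s.  Crank-pin speed |V_A| = rω = 3.6452 m/s, perpendicular to OA.
Rod angle: sinφ = −(r/L) sinθ ⇒ φ = -11.038°; ω_rod = −rω cosθ/√(L²−r²sin²θ) = +27.677 rad/s.
V_P = V_A + ω_rod × AP, with AP = 0.038 m along the rod.
Components: V_Px = −rω sinθ − a·ω_rod·sinφ = -3.159 m/s;  V_Py = rω cosθ + a·ω_rod·cosφ = -0.38031 m/s.
|V_P| = √(V_Px² + V_Py²) = 3.1818 m/s.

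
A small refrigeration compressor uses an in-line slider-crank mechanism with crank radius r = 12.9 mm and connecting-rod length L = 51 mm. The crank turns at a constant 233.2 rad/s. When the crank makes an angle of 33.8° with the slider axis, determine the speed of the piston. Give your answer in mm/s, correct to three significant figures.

2030

ω = 233.2 rad/s
For an in-line slider-crank, x = r cosθ + √(L² − r² sin²θ), so v = −rω sinθ·[1 + r cosθ/√(L² − r² sin²θ)].
With r = 0.0129 m, L = 0.051 m, θ = 33.8°: √(L² − r² sin²θ) = 0.050493 m.
v = −0.0129·233.2·0.55630·[1 + 0.0129·0.83098/0.050493] = -2.0288 m/s.
|v| = 2.0288 m/s = 2028.8 mm/s.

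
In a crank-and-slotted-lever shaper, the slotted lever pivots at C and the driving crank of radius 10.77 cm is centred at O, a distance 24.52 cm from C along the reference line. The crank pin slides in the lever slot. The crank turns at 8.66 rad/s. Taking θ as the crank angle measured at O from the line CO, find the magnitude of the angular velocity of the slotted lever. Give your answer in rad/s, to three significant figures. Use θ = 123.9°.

ω = 8.66 rad/s
Crank pin A relative to C: A = (d + r cosθ, r sinθ); lever angle φ = atan2(r sinθ, d + r cosθ).
Differentiating tanφ: φ̇ = rω(d cosθ + r)/(d² + r² + 2dr cosθ).
d² + r² + 2dr cosθ = |CA|² = 0.0422644 m²;  d cosθ + r = -0.029059 m.
|ω_lever| = |0.1077·8.66·-0.029059| / 0.0422644 = 0.64127 rad/s.

0.641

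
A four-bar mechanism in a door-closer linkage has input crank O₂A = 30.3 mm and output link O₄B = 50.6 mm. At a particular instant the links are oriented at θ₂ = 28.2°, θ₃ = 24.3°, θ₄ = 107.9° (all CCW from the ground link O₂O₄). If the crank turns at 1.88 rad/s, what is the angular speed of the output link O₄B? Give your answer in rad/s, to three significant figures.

ω₂ = 1.88 rad/s
Differentiating the loop-closure r₂e^{iθ₂}+r₃e^{iθ₃}=r₁+r₄e^{iθ₄} gives r₂ω₂e^{iθ₂}+r₃ω₃e^{iθ₃}=r₄ω₄e^{iθ₄}.
Eliminating the other unknown: ω₄ = r₂ω₂ sin(θ₂−θ₃) / [r₄ sin(θ₄−θ₃)].
Numerator sine = +0.06802; denominator sine = +0.99377.
Result = 0.0303·1.88·(+0.06802) / (0.0506·(+0.99377)) = +0.07705 rad/s; magnitude 0.07705 rad/s.

0.0770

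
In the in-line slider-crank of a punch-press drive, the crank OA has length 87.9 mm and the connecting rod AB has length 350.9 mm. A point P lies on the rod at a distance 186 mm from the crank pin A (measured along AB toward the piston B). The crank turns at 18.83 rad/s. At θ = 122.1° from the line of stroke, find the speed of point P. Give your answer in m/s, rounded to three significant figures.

1.36

ω = 18.83 rad/s.  Crank-pin speed |V_A| = rω = 1.6552 m/s, perpendicular to OA.
Rod angle: sinφ = −(r/L) sinθ ⇒ φ = -12.251°; ω_rod = −rω cosθ/√(L²−r²sin²θ) = +2.565 rad/s.
V_P = V_A + ω_rod × AP, with AP = 0.186 m along the rod.
Components: V_Px = −rω sinθ − a·ω_rod·sinφ = -1.3009 m/s;  V_Py = rω cosθ + a·ω_rod·cosφ = -0.41333 m/s.
|V_P| = √(V_Px² + V_Py²) = 1.365 m/s.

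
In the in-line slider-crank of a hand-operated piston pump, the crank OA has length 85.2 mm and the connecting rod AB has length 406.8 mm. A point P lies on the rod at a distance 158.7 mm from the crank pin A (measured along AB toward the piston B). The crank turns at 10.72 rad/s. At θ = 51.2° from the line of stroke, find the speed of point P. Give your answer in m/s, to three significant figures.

0.826

ω = 10.72 rad/s.  Crank-pin speed |V_A| = rω = 0.91334 m/s, perpendicular to OA.
Rod angle: sinφ = −(r/L) sinθ ⇒ φ = -9.394°; ω_rod = −rω cosθ/√(L²−r²sin²θ) = -1.426 rad/s.
V_P = V_A + ω_rod × AP, with AP = 0.1587 m along the rod.
Components: V_Px = −rω sinθ − a·ω_rod·sinφ = -0.74874 m/s;  V_Py = rω cosθ + a·ω_rod·cosφ = +0.34904 m/s.
|V_P| = √(V_Px² + V_Py²) = 0.8261 m/s.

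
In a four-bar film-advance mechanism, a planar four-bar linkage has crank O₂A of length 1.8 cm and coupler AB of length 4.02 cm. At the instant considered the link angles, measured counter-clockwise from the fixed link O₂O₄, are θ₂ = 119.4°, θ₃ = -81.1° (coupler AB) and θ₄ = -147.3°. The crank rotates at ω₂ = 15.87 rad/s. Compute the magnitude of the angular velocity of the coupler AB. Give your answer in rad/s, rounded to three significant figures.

ω₂ = 15.87 rad/s
Differentiating the loop-closure r₂e^{iθ₂}+r₃e^{iθ₃}=r₁+r₄e^{iθ₄} gives r₂ω₂e^{iθ₂}+r₃ω₃e^{iθ₃}=r₄ω₄e^{iθ₄}.
Eliminating the other unknown: ω₃ = r₂ω₂ sin(θ₄−θ₂) / [r₃ sin(θ₃−θ₄)].
Numerator sine = +0.99834; denominator sine = +0.91496.
Result = 0.018·15.87·(+0.99834) / (0.0402·(+0.91496)) = +7.7536 rad/s; magnitude 7.7536 rad/s.

7.75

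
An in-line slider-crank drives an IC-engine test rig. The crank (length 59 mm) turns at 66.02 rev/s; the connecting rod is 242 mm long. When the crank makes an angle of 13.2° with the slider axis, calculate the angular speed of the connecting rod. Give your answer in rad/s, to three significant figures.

ω = 414.8 rad/s (converted from 66.02 rev/s).
The rod makes angle φ with the slider axis where L sinφ = r sinθ; differentiating, L cosφ·φ̇ = r ω cosθ.
L cosφ = √(L² − r² sin²θ) = 0.24162 m.
|ω_rod| = r ω |cosθ| / √(L² − r² sin²θ) = 0.059·414.8·0.97358/0.24162 = 98.614 rad/s.

98.6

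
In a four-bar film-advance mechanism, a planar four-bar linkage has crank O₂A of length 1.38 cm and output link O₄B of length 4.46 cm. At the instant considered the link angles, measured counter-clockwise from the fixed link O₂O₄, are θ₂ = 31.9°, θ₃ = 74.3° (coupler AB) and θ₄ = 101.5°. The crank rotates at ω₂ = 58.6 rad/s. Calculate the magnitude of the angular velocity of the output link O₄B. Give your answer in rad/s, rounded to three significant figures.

26.7

ω₂ = 58.6 rad/s
Differentiating the loop-closure r₂e^{iθ₂}+r₃e^{iθ₃}=r₁+r₄e^{iθ₄} gives r₂ω₂e^{iθ₂}+r₃ω₃e^{iθ₃}=r₄ω₄e^{iθ₄}.
Eliminating the other unknown: ω₄ = r₂ω₂ sin(θ₂−θ₃) / [r₄ sin(θ₄−θ₃)].
Numerator sine = -0.67430; denominator sine = +0.45710.
Result = 0.0138·58.6·(-0.67430) / (0.0446·(+0.45710)) = -26.748 rad/s; magnitude 26.748 rad/s.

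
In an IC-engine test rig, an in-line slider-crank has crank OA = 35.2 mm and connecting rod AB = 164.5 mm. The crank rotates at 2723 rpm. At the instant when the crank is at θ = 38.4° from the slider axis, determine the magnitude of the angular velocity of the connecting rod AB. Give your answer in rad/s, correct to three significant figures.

ω = 285.2 rad/s (converted from 2723 rpm).
The rod makes angle φ with the slider axis where L sinφ = r sinθ; differentiating, L cosφ·φ̇ = r ω cosθ.
L cosφ = √(L² − r² sin²θ) = 0.16304 m.
|ω_rod| = r ω |cosθ| / √(L² − r² sin²θ) = 0.0352·285.2·0.78369/0.16304 = 48.247 rad/s.

48.2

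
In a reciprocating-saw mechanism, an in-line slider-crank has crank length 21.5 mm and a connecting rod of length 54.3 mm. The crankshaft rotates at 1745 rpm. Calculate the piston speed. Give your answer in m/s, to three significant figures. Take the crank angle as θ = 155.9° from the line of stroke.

ω = 2π·1745/60 = 182.7 rad/s
For an in-line slider-crank, x = r cosθ + √(L² − r² sin²θ), so v = −rω sinθ·[1 + r cosθ/√(L² − r² sin²θ)].
With r = 0.0215 m, L = 0.0543 m, θ = 155.9°: √(L² − r² sin²θ) = 0.053586 m.
v = −0.0215·182.7·0.40833·[1 + 0.0215·-0.91283/0.053586] = -1.0167 m/s.
|v| = 1.0167 m/s.

1.02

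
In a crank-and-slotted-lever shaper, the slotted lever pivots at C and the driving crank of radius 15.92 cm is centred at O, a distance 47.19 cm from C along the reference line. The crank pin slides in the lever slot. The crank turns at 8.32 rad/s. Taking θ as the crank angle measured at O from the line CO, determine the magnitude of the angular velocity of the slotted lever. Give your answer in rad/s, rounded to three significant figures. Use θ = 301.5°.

ω = 8.32 rad/s
Crank pin A relative to C: A = (d + r cosθ, r sinθ); lever angle φ = atan2(r sinθ, d + r cosθ).
Differentiating tanφ: φ̇ = rω(d cosθ + r)/(d² + r² + 2dr cosθ).
d² + r² + 2dr cosθ = |CA|² = 0.326541 m²;  d cosθ + r = +0.40577 m.
|ω_lever| = |0.1592·8.32·+0.40577| / 0.326541 = 1.6459 rad/s.

1.65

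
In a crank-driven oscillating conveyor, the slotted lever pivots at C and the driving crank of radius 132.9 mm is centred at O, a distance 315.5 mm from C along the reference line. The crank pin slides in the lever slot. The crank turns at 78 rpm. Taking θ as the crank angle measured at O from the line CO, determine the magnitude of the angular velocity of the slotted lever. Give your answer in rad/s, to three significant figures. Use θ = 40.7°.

ω = 8.168 rad/s (from 78 rpm).
Crank pin A relative to C: A = (d + r cosθ, r sinθ); lever angle φ = atan2(r sinθ, d + r cosθ).
Differentiating tanφ: φ̇ = rω(d cosθ + r)/(d² + r² + 2dr cosθ).
d² + r² + 2dr cosθ = |CA|² = 0.18078 m²;  d cosθ + r = +0.37209 m.
|ω_lever| = |0.1329·8.168·+0.37209| / 0.18078 = 2.2343 rad/s.

2.23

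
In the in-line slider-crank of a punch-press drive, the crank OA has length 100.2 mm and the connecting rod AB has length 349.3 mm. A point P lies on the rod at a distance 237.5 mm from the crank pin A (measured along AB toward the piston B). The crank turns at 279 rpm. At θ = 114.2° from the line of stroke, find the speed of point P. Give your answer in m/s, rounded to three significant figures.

2.48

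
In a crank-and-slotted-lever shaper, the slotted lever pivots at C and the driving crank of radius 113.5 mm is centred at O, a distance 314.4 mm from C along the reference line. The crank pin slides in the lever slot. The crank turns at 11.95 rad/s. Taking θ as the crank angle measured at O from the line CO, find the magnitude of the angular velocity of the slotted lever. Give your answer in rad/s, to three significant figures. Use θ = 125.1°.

ω = 11.95 rad/s
Crank pin A relative to C: A = (d + r cosθ, r sinθ); lever angle φ = atan2(r sinθ, d + r cosθ).
Differentiating tanφ: φ̇ = rω(d cosθ + r)/(d² + r² + 2dr cosθ).
d² + r² + 2dr cosθ = |CA|² = 0.0706922 m²;  d cosθ + r = -0.067282 m.
|ω_lever| = |0.1135·11.95·-0.067282| / 0.0706922 = 1.2909 rad/s.

1.29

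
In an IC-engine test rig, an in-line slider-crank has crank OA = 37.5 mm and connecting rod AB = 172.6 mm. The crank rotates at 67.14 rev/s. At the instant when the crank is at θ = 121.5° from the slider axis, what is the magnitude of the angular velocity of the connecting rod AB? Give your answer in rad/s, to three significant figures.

ω = 421.9 rad/s (converted from 67.14 rev/s).
The rod makes angle φ with the slider axis where L sinφ = r sinθ; differentiating, L cosφ·φ̇ = r ω cosθ.
L cosφ = √(L² − r² sin²θ) = 0.16961 m.
|ω_rod| = r ω |cosθ| / √(L² − r² sin²θ) = 0.0375·421.9·0.52250/0.16961 = 48.733 rad/s.

48.7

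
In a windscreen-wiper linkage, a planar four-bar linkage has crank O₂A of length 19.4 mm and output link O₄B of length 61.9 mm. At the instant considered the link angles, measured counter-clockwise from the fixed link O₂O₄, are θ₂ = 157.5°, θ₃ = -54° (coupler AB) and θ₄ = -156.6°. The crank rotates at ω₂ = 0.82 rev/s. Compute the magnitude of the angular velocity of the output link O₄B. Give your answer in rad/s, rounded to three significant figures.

ω₂ = 5.152 rad/s (from 0.82 rev/s).
Differentiating the loop-closure r₂e^{iθ₂}+r₃e^{iθ₃}=r₁+r₄e^{iθ₄} gives r₂ω₂e^{iθ₂}+r₃ω₃e^{iθ₃}=r₄ω₄e^{iθ₄}.
Eliminating the other unknown: ω₄ = r₂ω₂ sin(θ₂−θ₃) / [r₄ sin(θ₄−θ₃)].
Numerator sine = -0.52250; denominator sine = -0.97592.
Result = 0.0194·5.152·(-0.52250) / (0.0619·(-0.97592)) = +0.86452 rad/s; magnitude 0.86452 rad/s.

0.865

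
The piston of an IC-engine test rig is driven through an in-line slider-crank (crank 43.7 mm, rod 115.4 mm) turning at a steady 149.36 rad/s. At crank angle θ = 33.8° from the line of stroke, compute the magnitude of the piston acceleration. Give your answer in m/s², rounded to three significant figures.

966

ω = 149.4 rad/s
x(θ) = r cosθ + √(L² − r² sin²θ); with ω constant, a = ω²·d²x/dθ².
d²x/dθ² = −r cosθ − r²(cos2θ)/√u − r⁴ sin²2θ/(4u^{3/2}),  u = L² − r² sin²θ = 0.0127262 m².
Substituting r = 0.0437 m, L = 0.1154 m, θ = 33.8°: d²x/dθ² = -0.043308 m.
a = ω²·d²x/dθ² = (149.4)²·(-0.043308) = -966.13 m/s²;  |a| = 966.13 m/s².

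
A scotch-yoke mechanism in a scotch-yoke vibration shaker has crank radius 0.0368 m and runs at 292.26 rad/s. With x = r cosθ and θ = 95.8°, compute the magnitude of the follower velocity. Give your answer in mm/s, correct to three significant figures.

ω = 292.3 rad/s
x = r cosθ ⇒ ẋ = −rω sinθ.
|v| = rω|sinθ| = 0.0368·292.3·|sin 95.8°| = 10.7 m/s = 10700 mm/s.

10700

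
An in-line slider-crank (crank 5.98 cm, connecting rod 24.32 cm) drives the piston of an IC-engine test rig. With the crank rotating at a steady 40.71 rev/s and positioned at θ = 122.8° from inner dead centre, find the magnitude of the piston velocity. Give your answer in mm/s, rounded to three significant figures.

ω = 2π·40.7 = 255.8 rad/s
For an in-line slider-crank, x = r cosθ + √(L² − r² sin²θ), so v = −rω sinθ·[1 + r cosθ/√(L² − r² sin²θ)].
With r = 0.0598 m, L = 0.2432 m, θ = 122.8°: √(L² − r² sin²θ) = 0.23795 m.
v = −0.0598·255.8·0.84057·[1 + 0.0598·-0.54171/0.23795] = -11.107 m/s.
|v| = 11.107 m/s = 11107 mm/s.

11100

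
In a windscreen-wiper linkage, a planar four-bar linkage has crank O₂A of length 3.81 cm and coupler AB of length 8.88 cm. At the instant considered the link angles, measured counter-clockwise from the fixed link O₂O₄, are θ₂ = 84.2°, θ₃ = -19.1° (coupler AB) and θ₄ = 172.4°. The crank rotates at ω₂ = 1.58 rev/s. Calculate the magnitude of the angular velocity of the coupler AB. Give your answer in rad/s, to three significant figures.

21.4

ω₂ = 9.927 rad/s (from 1.58 rev/s).
Differentiating the loop-closure r₂e^{iθ₂}+r₃e^{iθ₃}=r₁+r₄e^{iθ₄} gives r₂ω₂e^{iθ₂}+r₃ω₃e^{iθ₃}=r₄ω₄e^{iθ₄}.
Eliminating the other unknown: ω₃ = r₂ω₂ sin(θ₄−θ₂) / [r₃ sin(θ₃−θ₄)].
Numerator sine = +0.99951; denominator sine = +0.19937.
Result = 0.0381·9.927·(+0.99951) / (0.0888·(+0.19937)) = +21.354 rad/s; magnitude 21.354 rad/s.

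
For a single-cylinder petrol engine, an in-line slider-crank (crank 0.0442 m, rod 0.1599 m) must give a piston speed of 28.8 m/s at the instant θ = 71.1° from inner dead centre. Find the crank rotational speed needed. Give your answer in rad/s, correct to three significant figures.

630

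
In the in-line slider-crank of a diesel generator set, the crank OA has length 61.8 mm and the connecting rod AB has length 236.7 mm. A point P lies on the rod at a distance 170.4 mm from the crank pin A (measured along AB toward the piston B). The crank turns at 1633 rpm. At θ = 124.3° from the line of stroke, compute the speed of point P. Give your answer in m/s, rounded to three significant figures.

ω = 171 rad/s.  Crank-pin speed |V_A| = rω = 10.568 m/s, perpendicular to OA.
Rod angle: sinφ = −(r/L) sinθ ⇒ φ = -12.456°; ω_rod = −rω cosθ/√(L²−r²sin²θ) = +25.767 rad/s.
V_P = V_A + ω_rod × AP, with AP = 0.1704 m along the rod.
Components: V_Px = −rω sinθ − a·ω_rod·sinφ = -7.7834 m/s;  V_Py = rω cosθ + a·ω_rod·cosφ = -1.6681 m/s.
|V_P| = √(V_Px² + V_Py²) = 7.9602 m/s.

7.96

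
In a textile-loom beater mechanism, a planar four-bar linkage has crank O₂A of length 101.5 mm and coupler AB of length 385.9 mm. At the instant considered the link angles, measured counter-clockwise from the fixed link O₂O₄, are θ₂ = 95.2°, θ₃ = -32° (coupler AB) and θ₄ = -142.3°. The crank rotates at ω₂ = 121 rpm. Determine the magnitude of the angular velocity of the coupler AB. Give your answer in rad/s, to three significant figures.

ω₂ = 12.67 rad/s (from 121 rpm).
Differentiating the loop-closure r₂e^{iθ₂}+r₃e^{iθ₃}=r₁+r₄e^{iθ₄} gives r₂ω₂e^{iθ₂}+r₃ω₃e^{iθ₃}=r₄ω₄e^{iθ₄}.
Eliminating the other unknown: ω₃ = r₂ω₂ sin(θ₄−θ₂) / [r₃ sin(θ₃−θ₄)].
Numerator sine = +0.84339; denominator sine = +0.93789.
Result = 0.1015·12.67·(+0.84339) / (0.3859·(+0.93789)) = +2.997 rad/s; magnitude 2.997 rad/s.

3.00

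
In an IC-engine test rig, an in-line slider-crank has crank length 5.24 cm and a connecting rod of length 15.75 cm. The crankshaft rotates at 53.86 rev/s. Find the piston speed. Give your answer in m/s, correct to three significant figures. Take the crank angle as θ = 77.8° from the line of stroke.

ω = 2π·53.9 = 338.4 rad/s
For an in-line slider-crank, x = r cosθ + √(L² − r² sin²θ), so v = −rω sinθ·[1 + r cosθ/√(L² − r² sin²θ)].
With r = 0.0524 m, L = 0.1575 m, θ = 77.8°: √(L² − r² sin²θ) = 0.14894 m.
v = −0.0524·338.4·0.97742·[1 + 0.0524·0.21132/0.14894] = -18.621 m/s.
|v| = 18.621 m/s.

18.6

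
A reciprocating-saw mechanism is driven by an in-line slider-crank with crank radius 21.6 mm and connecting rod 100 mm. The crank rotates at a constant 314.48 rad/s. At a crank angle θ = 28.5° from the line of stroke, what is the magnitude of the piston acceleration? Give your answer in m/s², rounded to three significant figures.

2130

ω = 314.5 rad/s
x(θ) = r cosθ + √(L² − r² sin²θ); with ω constant, a = ω²·d²x/dθ².
d²x/dθ² = −r cosθ − r²(cos2θ)/√u − r⁴ sin²2θ/(4u^{3/2}),  u = L² − r² sin²θ = 0.00989377 m².
Substituting r = 0.0216 m, L = 0.1 m, θ = 28.5°: d²x/dθ² = -0.021576 m.
a = ω²·d²x/dθ² = (314.5)²·(-0.021576) = -2133.8 m/s²;  |a| = 2133.8 m/s².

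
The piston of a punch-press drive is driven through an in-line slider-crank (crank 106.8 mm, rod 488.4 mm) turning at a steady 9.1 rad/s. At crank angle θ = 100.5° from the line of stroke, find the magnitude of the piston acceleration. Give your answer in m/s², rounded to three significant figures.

3.46

ω = 9.1 rad/s
x(θ) = r cosθ + √(L² − r² sin²θ); with ω constant, a = ω²·d²x/dθ².
d²x/dθ² = −r cosθ − r²(cos2θ)/√u − r⁴ sin²2θ/(4u^{3/2}),  u = L² − r² sin²θ = 0.227507 m².
Substituting r = 0.1068 m, L = 0.4884 m, θ = 100.5°: d²x/dθ² = +0.04175 m.
a = ω²·d²x/dθ² = (9.1)²·(+0.04175) = +3.4573 m/s²;  |a| = 3.4573 m/s².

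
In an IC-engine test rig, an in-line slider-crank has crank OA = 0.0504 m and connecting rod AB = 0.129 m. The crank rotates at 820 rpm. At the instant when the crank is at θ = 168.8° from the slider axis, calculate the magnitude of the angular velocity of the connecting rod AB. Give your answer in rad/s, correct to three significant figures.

33.0

ω = 85.87 rad/s (converted from 820 rpm).
The rod makes angle φ with the slider axis where L sinφ = r sinθ; differentiating, L cosφ·φ̇ = r ω cosθ.
L cosφ = √(L² − r² sin²θ) = 0.12863 m.
|ω_rod| = r ω |cosθ| / √(L² − r² sin²θ) = 0.0504·85.87·0.98096/0.12863 = 33.006 rad/s.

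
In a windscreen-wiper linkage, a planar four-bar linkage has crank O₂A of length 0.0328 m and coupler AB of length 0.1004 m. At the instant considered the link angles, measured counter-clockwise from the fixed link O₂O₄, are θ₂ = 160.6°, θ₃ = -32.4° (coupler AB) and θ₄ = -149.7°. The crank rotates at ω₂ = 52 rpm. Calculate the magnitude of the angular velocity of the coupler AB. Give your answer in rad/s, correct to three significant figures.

1.53

ω₂ = 5.445 rad/s (from 52 rpm).
Differentiating the loop-closure r₂e^{iθ₂}+r₃e^{iθ₃}=r₁+r₄e^{iθ₄} gives r₂ω₂e^{iθ₂}+r₃ω₃e^{iθ₃}=r₄ω₄e^{iθ₄}.
Eliminating the other unknown: ω₃ = r₂ω₂ sin(θ₄−θ₂) / [r₃ sin(θ₃−θ₄)].
Numerator sine = +0.76267; denominator sine = +0.88862.
Result = 0.0328·5.445·(+0.76267) / (0.1004·(+0.88862)) = +1.5268 rad/s; magnitude 1.5268 rad/s.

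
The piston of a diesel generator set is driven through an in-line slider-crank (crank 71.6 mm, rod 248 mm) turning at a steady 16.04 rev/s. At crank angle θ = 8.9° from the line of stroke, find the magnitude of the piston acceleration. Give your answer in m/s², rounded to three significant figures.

919

ω = 2π·16 = 100.8 rad/s
x(θ) = r cosθ + √(L² − r² sin²θ); with ω constant, a = ω²·d²x/dθ².
d²x/dθ² = −r cosθ − r²(cos2θ)/√u − r⁴ sin²2θ/(4u^{3/2}),  u = L² − r² sin²θ = 0.0613813 m².
Substituting r = 0.0716 m, L = 0.248 m, θ = 8.9°: d²x/dθ² = -0.09048 m.
a = ω²·d²x/dθ² = (100.8)²·(-0.09048) = -919.01 m/s²;  |a| = 919.01 m/s².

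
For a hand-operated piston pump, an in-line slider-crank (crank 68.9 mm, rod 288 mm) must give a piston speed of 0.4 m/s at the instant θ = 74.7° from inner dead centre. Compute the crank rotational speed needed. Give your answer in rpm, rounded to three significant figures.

54.0

For an in-line slider-crank, |v_piston| = rω|sinθ|·[1 + r cosθ/√(L² − r² sin²θ)].
With r = 0.0689 m, L = 0.288 m, θ = 74.7°: the bracketed kinematic factor |dx/dθ| = 0.07077 m.
ω = v/|dx/dθ| = 0.4/0.07077 = 5.6521 rad/s.
N = 60ω/(2π) = 53.974 rpm.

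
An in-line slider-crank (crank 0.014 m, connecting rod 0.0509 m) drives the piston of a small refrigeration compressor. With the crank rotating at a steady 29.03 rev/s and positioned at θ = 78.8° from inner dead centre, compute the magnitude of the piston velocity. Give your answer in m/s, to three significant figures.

2.64

ω = 2π·29 = 182.4 rad/s
For an in-line slider-crank, x = r cosθ + √(L² − r² sin²θ), so v = −rω sinθ·[1 + r cosθ/√(L² − r² sin²θ)].
With r = 0.014 m, L = 0.0509 m, θ = 78.8°: √(L² − r² sin²θ) = 0.049012 m.
v = −0.014·182.4·0.98096·[1 + 0.014·0.19423/0.049012] = -2.644 m/s.
|v| = 2.644 m/s.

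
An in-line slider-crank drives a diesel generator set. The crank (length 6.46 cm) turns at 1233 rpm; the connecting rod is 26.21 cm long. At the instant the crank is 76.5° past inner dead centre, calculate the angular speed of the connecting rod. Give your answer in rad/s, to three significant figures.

7.65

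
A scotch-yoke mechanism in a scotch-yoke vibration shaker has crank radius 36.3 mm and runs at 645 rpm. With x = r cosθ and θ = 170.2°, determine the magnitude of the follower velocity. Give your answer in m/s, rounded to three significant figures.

0.417

ω = 67.54 rad/s (from 645 rpm).
x = r cosθ ⇒ ẋ = −rω sinθ.
|v| = rω|sinθ| = 0.0363·67.54·|sin 170.2°| = 0.41733 m/s.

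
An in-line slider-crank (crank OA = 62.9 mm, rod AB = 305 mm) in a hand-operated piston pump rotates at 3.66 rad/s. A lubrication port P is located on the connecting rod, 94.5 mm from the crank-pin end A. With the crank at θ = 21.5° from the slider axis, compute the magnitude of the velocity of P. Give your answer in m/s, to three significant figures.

ω = 3.66 rad/s.  Crank-pin speed |V_A| = rω = 0.23021 m/s, perpendicular to OA.
Rod angle: sinφ = −(r/L) sinθ ⇒ φ = -4.335°; ω_rod = −rω cosθ/√(L²−r²sin²θ) = -0.70429 rad/s.
V_P = V_A + ω_rod × AP, with AP = 0.0945 m along the rod.
Components: V_Px = −rω sinθ − a·ω_rod·sinφ = -0.089404 m/s;  V_Py = rω cosθ + a·ω_rod·cosφ = +0.14783 m/s.
|V_P| = √(V_Px² + V_Py²) = 0.17276 m/s.

0.173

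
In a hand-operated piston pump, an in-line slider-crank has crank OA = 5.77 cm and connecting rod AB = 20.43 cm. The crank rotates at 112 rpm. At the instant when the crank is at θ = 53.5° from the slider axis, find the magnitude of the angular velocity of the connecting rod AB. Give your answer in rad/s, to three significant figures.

2.02

ω = 11.73 rad/s (converted from 112 rpm).
The rod makes angle φ with the slider axis where L sinφ = r sinθ; differentiating, L cosφ·φ̇ = r ω cosθ.
L cosφ = √(L² − r² sin²θ) = 0.19897 m.
|ω_rod| = r ω |cosθ| / √(L² − r² sin²θ) = 0.0577·11.73·0.59482/0.19897 = 2.0232 rad/s.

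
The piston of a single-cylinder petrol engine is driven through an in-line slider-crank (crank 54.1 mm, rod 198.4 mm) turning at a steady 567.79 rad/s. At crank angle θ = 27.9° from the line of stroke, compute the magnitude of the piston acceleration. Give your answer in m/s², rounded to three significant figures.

ω = 567.8 rad/s
x(θ) = r cosθ + √(L² − r² sin²θ); with ω constant, a = ω²·d²x/dθ².
d²x/dθ² = −r cosθ − r²(cos2θ)/√u − r⁴ sin²2θ/(4u^{3/2}),  u = L² − r² sin²θ = 0.0387217 m².
Substituting r = 0.0541 m, L = 0.1984 m, θ = 27.9°: d²x/dθ² = -0.056364 m.
a = ω²·d²x/dθ² = (567.8)²·(-0.056364) = -18171 m/s²;  |a| = 18171 m/s².

18200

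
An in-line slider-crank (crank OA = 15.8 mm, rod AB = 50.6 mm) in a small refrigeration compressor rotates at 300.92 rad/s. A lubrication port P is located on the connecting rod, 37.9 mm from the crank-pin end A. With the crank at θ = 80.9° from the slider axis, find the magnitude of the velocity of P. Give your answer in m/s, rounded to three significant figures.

4.88

ω = 300.9 rad/s.  Crank-pin speed |V_A| = rω = 4.7545 m/s, perpendicular to OA.
Rod angle: sinφ = −(r/L) sinθ ⇒ φ = -17.958°; ω_rod = −rω cosθ/√(L²−r²sin²θ) = -15.622 rad/s.
V_P = V_A + ω_rod × AP, with AP = 0.0379 m along the rod.
Components: V_Px = −rω sinθ − a·ω_rod·sinφ = -4.8772 m/s;  V_Py = rω cosθ + a·ω_rod·cosφ = +0.18874 m/s.
|V_P| = √(V_Px² + V_Py²) = 4.8809 m/s.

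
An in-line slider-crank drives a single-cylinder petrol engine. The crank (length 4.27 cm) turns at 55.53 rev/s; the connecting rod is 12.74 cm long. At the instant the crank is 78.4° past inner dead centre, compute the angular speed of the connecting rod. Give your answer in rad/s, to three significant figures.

ω = 348.9 rad/s (converted from 55.53 rev/s).
The rod makes angle φ with the slider axis where L sinφ = r sinθ; differentiating, L cosφ·φ̇ = r ω cosθ.
L cosφ = √(L² − r² sin²θ) = 0.12034 m.
|ω_rod| = r ω |cosθ| / √(L² − r² sin²θ) = 0.0427·348.9·0.20108/0.12034 = 24.894 rad/s.

24.9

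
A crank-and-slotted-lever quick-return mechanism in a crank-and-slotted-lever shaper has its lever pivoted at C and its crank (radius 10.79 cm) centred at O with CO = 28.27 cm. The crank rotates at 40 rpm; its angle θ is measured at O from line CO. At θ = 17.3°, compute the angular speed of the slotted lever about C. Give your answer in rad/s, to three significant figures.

ω = 4.189 rad/s (from 40 rpm).
Crank pin A relative to C: A = (d + r cosθ, r sinθ); lever angle φ = atan2(r sinθ, d + r cosθ).
Differentiating tanφ: φ̇ = rω(d cosθ + r)/(d² + r² + 2dr cosθ).
d² + r² + 2dr cosθ = |CA|² = 0.149808 m²;  d cosθ + r = +0.37781 m.
|ω_lever| = |0.1079·4.189·+0.37781| / 0.149808 = 1.1399 rad/s.

1.14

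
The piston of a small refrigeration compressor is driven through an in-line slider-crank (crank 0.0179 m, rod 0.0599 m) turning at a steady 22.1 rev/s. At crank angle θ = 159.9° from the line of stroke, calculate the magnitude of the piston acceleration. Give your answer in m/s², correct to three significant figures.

ω = 2π·22.1 = 138.9 rad/s
x(θ) = r cosθ + √(L² − r² sin²θ); with ω constant, a = ω²·d²x/dθ².
d²x/dθ² = −r cosθ − r²(cos2θ)/√u − r⁴ sin²2θ/(4u^{3/2}),  u = L² − r² sin²θ = 0.00355017 m².
Substituting r = 0.0179 m, L = 0.0599 m, θ = 159.9°: d²x/dθ² = +0.012652 m.
a = ω²·d²x/dθ² = (138.9)²·(+0.012652) = +243.95 m/s²;  |a| = 243.95 m/s².

244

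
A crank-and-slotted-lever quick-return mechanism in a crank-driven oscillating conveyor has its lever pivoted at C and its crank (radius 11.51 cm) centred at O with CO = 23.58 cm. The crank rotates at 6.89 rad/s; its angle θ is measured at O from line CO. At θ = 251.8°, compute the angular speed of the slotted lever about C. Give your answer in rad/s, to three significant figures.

ω = 6.89 rad/s
Crank pin A relative to C: A = (d + r cosθ, r sinθ); lever angle φ = atan2(r sinθ, d + r cosθ).
Differentiating tanφ: φ̇ = rω(d cosθ + r)/(d² + r² + 2dr cosθ).
d² + r² + 2dr cosθ = |CA|² = 0.0518957 m²;  d cosθ + r = +0.041451 m.
|ω_lever| = |0.1151·6.89·+0.041451| / 0.0518957 = 0.63344 rad/s.

0.633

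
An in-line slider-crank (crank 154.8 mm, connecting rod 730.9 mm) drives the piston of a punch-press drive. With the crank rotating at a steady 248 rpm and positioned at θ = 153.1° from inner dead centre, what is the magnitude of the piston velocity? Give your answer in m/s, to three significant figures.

ω = 2π·248/60 = 25.97 rad/s
For an in-line slider-crank, x = r cosθ + √(L² − r² sin²θ), so v = −rω sinθ·[1 + r cosθ/√(L² − r² sin²θ)].
With r = 0.1548 m, L = 0.7309 m, θ = 153.1°: √(L² − r² sin²θ) = 0.72754 m.
v = −0.1548·25.97·0.45243·[1 + 0.1548·-0.89180/0.72754] = -1.4738 m/s.
|v| = 1.4738 m/s.

1.47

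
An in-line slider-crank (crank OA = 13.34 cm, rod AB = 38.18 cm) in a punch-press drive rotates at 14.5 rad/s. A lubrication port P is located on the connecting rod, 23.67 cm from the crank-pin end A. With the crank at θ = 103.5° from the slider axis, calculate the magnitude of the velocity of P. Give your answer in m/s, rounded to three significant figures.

ω = 14.5 rad/s.  Crank-pin speed |V_A| = rω = 1.9343 m/s, perpendicular to OA.
Rod angle: sinφ = −(r/L) sinθ ⇒ φ = -19.861°; ω_rod = −rω cosθ/√(L²−r²sin²θ) = +1.2575 rad/s.
V_P = V_A + ω_rod × AP, with AP = 0.2367 m along the rod.
Components: V_Px = −rω sinθ − a·ω_rod·sinφ = -1.7797 m/s;  V_Py = rω cosθ + a·ω_rod·cosφ = -0.17161 m/s.
|V_P| = √(V_Px² + V_Py²) = 1.788 m/s.

1.79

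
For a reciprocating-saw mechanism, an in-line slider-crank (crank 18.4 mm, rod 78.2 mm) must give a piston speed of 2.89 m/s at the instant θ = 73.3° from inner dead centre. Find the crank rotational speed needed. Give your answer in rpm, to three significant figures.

1460

For an in-line slider-crank, |v_piston| = rω|sinθ|·[1 + r cosθ/√(L² − r² sin²θ)].
With r = 0.0184 m, L = 0.0782 m, θ = 73.3°: the bracketed kinematic factor |dx/dθ| = 0.018847 m.
ω = v/|dx/dθ| = 2.89/0.018847 = 153.34 rad/s.
N = 60ω/(2π) = 1464.3 rpm.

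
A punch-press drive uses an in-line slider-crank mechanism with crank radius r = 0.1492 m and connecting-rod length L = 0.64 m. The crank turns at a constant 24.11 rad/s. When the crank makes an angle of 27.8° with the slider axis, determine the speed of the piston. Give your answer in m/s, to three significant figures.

ω = 24.11 rad/s
For an in-line slider-crank, x = r cosθ + √(L² − r² sin²θ), so v = −rω sinθ·[1 + r cosθ/√(L² − r² sin²θ)].
With r = 0.1492 m, L = 0.64 m, θ = 27.8°: √(L² − r² sin²θ) = 0.63621 m.
v = −0.1492·24.11·0.46639·[1 + 0.1492·0.88458/0.63621] = -2.0257 m/s.
|v| = 2.0257 m/s.

2.03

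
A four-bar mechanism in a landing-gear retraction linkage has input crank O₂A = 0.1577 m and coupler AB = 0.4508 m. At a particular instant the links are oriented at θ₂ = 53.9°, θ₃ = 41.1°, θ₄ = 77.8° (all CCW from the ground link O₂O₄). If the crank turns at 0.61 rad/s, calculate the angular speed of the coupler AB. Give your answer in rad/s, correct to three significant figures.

0.145

ω₂ = 0.61 rad/s
Differentiating the loop-closure r₂e^{iθ₂}+r₃e^{iθ₃}=r₁+r₄e^{iθ₄} gives r₂ω₂e^{iθ₂}+r₃ω₃e^{iθ₃}=r₄ω₄e^{iθ₄}.
Eliminating the other unknown: ω₃ = r₂ω₂ sin(θ₄−θ₂) / [r₃ sin(θ₃−θ₄)].
Numerator sine = +0.40514; denominator sine = -0.59763.
Result = 0.1577·0.61·(+0.40514) / (0.4508·(-0.59763)) = -0.14466 rad/s; magnitude 0.14466 rad/s.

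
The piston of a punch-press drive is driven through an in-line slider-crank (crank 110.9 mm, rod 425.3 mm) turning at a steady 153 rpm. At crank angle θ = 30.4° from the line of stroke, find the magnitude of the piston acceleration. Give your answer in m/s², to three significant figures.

ω = 2π·153/60 = 16.02 rad/s
x(θ) = r cosθ + √(L² − r² sin²θ); with ω constant, a = ω²·d²x/dθ².
d²x/dθ² = −r cosθ − r²(cos2θ)/√u − r⁴ sin²2θ/(4u^{3/2}),  u = L² − r² sin²θ = 0.177731 m².
Substituting r = 0.1109 m, L = 0.4253 m, θ = 30.4°: d²x/dθ² = -0.11027 m.
a = ω²·d²x/dθ² = (16.02)²·(-0.11027) = -28.307 m/s²;  |a| = 28.307 m/s².

28.3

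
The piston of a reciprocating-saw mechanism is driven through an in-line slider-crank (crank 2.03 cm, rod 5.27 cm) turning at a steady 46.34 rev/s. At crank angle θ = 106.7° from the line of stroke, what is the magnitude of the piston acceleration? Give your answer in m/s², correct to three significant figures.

1080

ω = 2π·46.3 = 291.2 rad/s
x(θ) = r cosθ + √(L² − r² sin²θ); with ω constant, a = ω²·d²x/dθ².
d²x/dθ² = −r cosθ − r²(cos2θ)/√u − r⁴ sin²2θ/(4u^{3/2}),  u = L² − r² sin²θ = 0.00239923 m².
Substituting r = 0.0203 m, L = 0.0527 m, θ = 106.7°: d²x/dθ² = +0.012748 m.
a = ω²·d²x/dθ² = (291.2)²·(+0.012748) = +1080.7 m/s²;  |a| = 1080.7 m/s².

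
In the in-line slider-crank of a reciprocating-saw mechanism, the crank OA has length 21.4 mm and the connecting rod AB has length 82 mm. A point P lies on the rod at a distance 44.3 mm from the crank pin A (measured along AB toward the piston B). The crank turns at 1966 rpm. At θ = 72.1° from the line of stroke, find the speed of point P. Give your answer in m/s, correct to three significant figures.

ω = 205.9 rad/s.  Crank-pin speed |V_A| = rω = 4.4058 m/s, perpendicular to OA.
Rod angle: sinφ = −(r/L) sinθ ⇒ φ = -14.379°; ω_rod = −rω cosθ/√(L²−r²sin²θ) = -17.048 rad/s.
V_P = V_A + ω_rod × AP, with AP = 0.0443 m along the rod.
Components: V_Px = −rω sinθ − a·ω_rod·sinφ = -4.3801 m/s;  V_Py = rω cosθ + a·ω_rod·cosφ = +0.62258 m/s.
|V_P| = √(V_Px² + V_Py²) = 4.4241 m/s.

4.42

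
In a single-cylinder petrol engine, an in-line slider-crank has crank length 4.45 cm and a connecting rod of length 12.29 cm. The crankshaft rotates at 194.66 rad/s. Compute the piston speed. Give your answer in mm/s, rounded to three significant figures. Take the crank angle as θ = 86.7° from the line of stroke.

ω = 194.7 rad/s
For an in-line slider-crank, x = r cosθ + √(L² − r² sin²θ), so v = −rω sinθ·[1 + r cosθ/√(L² − r² sin²θ)].
With r = 0.0445 m, L = 0.1229 m, θ = 86.7°: √(L² − r² sin²θ) = 0.11459 m.
v = −0.0445·194.7·0.99834·[1 + 0.0445·0.05756/0.11459] = -8.8413 m/s.
|v| = 8.8413 m/s = 8841.3 mm/s.

8840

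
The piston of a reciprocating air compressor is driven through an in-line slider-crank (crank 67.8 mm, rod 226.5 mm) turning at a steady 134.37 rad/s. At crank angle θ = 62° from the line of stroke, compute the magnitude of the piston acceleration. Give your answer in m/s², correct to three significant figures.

ω = 134.4 rad/s
x(θ) = r cosθ + √(L² − r² sin²θ); with ω constant, a = ω²·d²x/dθ².
d²x/dθ² = −r cosθ − r²(cos2θ)/√u − r⁴ sin²2θ/(4u^{3/2}),  u = L² − r² sin²θ = 0.0477186 m².
Substituting r = 0.0678 m, L = 0.2265 m, θ = 62°: d²x/dθ² = -0.020411 m.
a = ω²·d²x/dθ² = (134.4)²·(-0.020411) = -368.53 m/s²;  |a| = 368.53 m/s².

369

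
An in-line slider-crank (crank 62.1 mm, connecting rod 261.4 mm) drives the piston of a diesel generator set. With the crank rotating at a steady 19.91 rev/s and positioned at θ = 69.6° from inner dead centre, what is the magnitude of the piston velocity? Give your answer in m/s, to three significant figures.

ω = 2π·19.9 = 125.1 rad/s
For an in-line slider-crank, x = r cosθ + √(L² − r² sin²θ), so v = −rω sinθ·[1 + r cosθ/√(L² − r² sin²θ)].
With r = 0.0621 m, L = 0.2614 m, θ = 69.6°: √(L² − r² sin²θ) = 0.25484 m.
v = −0.0621·125.1·0.93728·[1 + 0.0621·0.34857/0.25484] = -7.8999 m/s.
|v| = 7.8999 m/s.

7.90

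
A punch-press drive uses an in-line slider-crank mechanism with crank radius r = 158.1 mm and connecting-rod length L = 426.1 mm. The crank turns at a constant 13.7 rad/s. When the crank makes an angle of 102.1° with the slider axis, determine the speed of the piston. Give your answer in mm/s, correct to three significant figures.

1940

ω = 13.7 rad/s
For an in-line slider-crank, x = r cosθ + √(L² − r² sin²θ), so v = −rω sinθ·[1 + r cosθ/√(L² − r² sin²θ)].
With r = 0.1581 m, L = 0.4261 m, θ = 102.1°: √(L² − r² sin²θ) = 0.39707 m.
v = −0.1581·13.7·0.97778·[1 + 0.1581·-0.20962/0.39707] = -1.9411 m/s.
|v| = 1.9411 m/s = 1941.1 mm/s.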